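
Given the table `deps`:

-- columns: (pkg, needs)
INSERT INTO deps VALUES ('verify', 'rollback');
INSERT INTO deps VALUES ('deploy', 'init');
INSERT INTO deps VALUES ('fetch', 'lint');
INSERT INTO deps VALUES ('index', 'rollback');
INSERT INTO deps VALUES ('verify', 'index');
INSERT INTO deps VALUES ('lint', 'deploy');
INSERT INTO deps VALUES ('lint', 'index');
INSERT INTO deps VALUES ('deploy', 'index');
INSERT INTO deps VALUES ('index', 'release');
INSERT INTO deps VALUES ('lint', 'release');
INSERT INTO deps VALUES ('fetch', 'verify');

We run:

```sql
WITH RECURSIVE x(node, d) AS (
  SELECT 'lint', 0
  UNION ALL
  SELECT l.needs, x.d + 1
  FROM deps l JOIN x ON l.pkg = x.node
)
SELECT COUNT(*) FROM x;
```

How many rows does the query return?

10

Base: (lint, d=0).
Iteration 1: edges from {lint} -> (deploy, d=1), (index, d=1), (release, d=1).
Iteration 2: edges from {deploy,index,release} -> (index, d=2), (init, d=2), (release, d=2), (rollback, d=2).
Iteration 3: edges from {index,init,release,rollback} -> (release, d=3), (rollback, d=3).
Iteration 4: no outgoing edges from {release,rollback}; recursion stops.
Total rows emitted: 10.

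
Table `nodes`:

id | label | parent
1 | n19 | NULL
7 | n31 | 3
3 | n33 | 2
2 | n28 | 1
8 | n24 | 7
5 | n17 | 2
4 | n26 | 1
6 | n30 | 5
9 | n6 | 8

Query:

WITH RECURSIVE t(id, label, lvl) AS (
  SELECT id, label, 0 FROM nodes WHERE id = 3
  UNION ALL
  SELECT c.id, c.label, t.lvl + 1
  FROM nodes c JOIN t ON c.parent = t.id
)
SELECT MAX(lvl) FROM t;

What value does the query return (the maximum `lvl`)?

3

Base: id=3 (n33) at lvl 0.
Iteration 1: rows with parent in {3} -> n31 (id 7, lvl 1).
Iteration 2: rows with parent in {7} -> n24 (id 8, lvl 2).
Iteration 3: rows with parent in {8} -> n6 (id 9, lvl 3).
Iteration 4: no rows with parent in {9}; recursion stops.
lvl values: 0, 1, 2, 3; the maximum is 3.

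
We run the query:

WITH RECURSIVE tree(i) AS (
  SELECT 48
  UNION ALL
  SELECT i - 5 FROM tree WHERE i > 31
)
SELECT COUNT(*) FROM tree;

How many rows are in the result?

Base: i=48.
Iteration 1: 48 > 31 holds -> i = 48 - 5 = 43.
Iteration 2: 43 > 31 holds -> i = 43 - 5 = 38.
Iteration 3: 38 > 31 holds -> i = 38 - 5 = 33.
Iteration 4: 33 > 31 holds -> i = 33 - 5 = 28.
Iteration 5: 28 > 31 fails; recursion stops.
Total rows emitted: 5.

5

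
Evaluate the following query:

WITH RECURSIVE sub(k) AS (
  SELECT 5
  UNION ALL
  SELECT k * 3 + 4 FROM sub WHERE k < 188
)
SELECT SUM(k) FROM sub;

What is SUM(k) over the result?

837

Base: k=5.
Iteration 1: 5 < 188 holds -> k = 5 * 3 + 4 = 19.
Iteration 2: 19 < 188 holds -> k = 19 * 3 + 4 = 61.
Iteration 3: 61 < 188 holds -> k = 61 * 3 + 4 = 187.
Iteration 4: 187 < 188 holds -> k = 187 * 3 + 4 = 565.
Iteration 5: 565 < 188 fails; recursion stops.
SUM(k) = 5 + 19 + 61 + 187 + 565 = 837.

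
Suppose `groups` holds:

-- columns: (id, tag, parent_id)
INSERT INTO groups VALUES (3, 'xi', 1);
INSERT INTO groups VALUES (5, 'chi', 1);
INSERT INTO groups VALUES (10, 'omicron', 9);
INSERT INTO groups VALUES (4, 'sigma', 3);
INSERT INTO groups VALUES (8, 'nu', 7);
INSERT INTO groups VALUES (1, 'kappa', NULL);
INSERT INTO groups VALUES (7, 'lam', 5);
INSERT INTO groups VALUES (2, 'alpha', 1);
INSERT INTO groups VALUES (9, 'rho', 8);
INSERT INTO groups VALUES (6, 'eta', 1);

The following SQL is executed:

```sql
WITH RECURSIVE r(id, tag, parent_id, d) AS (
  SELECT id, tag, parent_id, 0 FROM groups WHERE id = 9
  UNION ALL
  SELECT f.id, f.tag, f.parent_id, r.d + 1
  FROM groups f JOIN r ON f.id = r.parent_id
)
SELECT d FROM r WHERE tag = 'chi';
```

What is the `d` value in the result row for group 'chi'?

Base: id=9 (rho), parent_id=8, d 0.
Iteration 1: join on id=8 -> nu (id 8, parent_id=7, d 1).
Iteration 2: join on id=7 -> lam (id 7, parent_id=5, d 2).
Iteration 3: join on id=5 -> chi (id 5, parent_id=1, d 3).
Iteration 4: join on id=1 -> kappa (id 1, parent_id=NULL, d 4).
Iteration 5: parent_id is NULL; no match; recursion stops.

3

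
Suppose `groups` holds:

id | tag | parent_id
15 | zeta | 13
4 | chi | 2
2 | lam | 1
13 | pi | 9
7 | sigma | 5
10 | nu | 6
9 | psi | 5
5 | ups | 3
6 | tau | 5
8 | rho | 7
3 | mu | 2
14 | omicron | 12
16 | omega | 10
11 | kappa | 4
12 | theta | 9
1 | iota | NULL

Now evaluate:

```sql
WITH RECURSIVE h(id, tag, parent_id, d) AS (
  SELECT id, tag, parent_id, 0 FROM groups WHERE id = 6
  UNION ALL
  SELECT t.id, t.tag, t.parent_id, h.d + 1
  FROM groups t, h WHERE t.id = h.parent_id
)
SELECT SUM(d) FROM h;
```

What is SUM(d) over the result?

10

Base: id=6 (tau), parent_id=5, d 0.
Iteration 1: join on id=5 -> ups (id 5, parent_id=3, d 1).
Iteration 2: join on id=3 -> mu (id 3, parent_id=2, d 2).
Iteration 3: join on id=2 -> lam (id 2, parent_id=1, d 3).
Iteration 4: join on id=1 -> iota (id 1, parent_id=NULL, d 4).
Iteration 5: parent_id is NULL; no match; recursion stops.
SUM(d) = 0 + 1 + 2 + 3 + 4 = 10.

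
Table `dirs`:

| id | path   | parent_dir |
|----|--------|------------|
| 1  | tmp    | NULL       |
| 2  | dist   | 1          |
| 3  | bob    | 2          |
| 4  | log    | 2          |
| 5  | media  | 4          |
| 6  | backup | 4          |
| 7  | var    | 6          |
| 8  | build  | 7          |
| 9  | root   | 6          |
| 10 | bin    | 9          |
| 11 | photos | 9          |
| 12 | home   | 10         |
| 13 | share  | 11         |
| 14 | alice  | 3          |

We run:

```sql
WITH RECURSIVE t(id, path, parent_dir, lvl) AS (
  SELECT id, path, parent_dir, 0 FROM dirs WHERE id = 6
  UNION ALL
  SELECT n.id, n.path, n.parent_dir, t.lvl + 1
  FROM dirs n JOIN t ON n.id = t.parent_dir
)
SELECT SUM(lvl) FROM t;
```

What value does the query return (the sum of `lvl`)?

6

Base: id=6 (backup), parent_dir=4, lvl 0.
Iteration 1: join on id=4 -> log (id 4, parent_dir=2, lvl 1).
Iteration 2: join on id=2 -> dist (id 2, parent_dir=1, lvl 2).
Iteration 3: join on id=1 -> tmp (id 1, parent_dir=NULL, lvl 3).
Iteration 4: parent_dir is NULL; no match; recursion stops.
SUM(lvl) = 0 + 1 + 2 + 3 = 6.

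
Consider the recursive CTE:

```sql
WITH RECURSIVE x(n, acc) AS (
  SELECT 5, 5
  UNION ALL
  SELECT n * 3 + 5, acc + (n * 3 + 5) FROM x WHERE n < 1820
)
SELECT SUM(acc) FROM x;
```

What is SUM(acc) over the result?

Base: n=5, acc=5.
Iteration 1: 5 < 1820 holds -> n = 5 * 3 + 5 = 20, acc = 5 + 20 = 25.
Iteration 2: 20 < 1820 holds -> n = 20 * 3 + 5 = 65, acc = 25 + 65 = 90.
Iteration 3: 65 < 1820 holds -> n = 65 * 3 + 5 = 200, acc = 90 + 200 = 290.
Iteration 4: 200 < 1820 holds -> n = 200 * 3 + 5 = 605, acc = 290 + 605 = 895.
Iteration 5: 605 < 1820 holds -> n = 605 * 3 + 5 = 1820, acc = 895 + 1820 = 2715.
Iteration 6: 1820 < 1820 fails; recursion stops.
SUM(acc) = 5 + 25 + 90 + 290 + 895 + 2715 = 4020.

4020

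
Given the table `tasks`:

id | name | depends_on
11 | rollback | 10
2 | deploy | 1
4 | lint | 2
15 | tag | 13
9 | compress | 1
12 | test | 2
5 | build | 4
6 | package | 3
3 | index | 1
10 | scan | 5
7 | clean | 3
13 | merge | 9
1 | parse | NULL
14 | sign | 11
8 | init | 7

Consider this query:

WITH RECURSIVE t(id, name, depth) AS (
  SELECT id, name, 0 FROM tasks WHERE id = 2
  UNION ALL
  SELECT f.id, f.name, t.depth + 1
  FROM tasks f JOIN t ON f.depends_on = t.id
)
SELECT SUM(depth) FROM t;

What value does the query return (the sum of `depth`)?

16

Base: id=2 (deploy) at depth 0.
Iteration 1: rows with depends_on in {2} -> lint (id 4, depth 1), test (id 12, depth 1).
Iteration 2: rows with depends_on in {4,12} -> build (id 5, depth 2).
Iteration 3: rows with depends_on in {5} -> scan (id 10, depth 3).
Iteration 4: rows with depends_on in {10} -> rollback (id 11, depth 4).
Iteration 5: rows with depends_on in {11} -> sign (id 14, depth 5).
Iteration 6: no rows with depends_on in {14}; recursion stops.
SUM(depth) = 0 + 1 + 1 + 2 + 3 + 4 + 5 = 16.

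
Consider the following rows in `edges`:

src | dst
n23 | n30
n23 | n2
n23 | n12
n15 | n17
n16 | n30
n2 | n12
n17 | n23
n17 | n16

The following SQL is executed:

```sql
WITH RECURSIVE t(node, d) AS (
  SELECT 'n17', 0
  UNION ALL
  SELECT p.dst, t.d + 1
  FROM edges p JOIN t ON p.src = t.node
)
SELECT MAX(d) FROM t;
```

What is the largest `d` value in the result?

3

Base: (n17, d=0).
Iteration 1: edges from {n17} -> (n16, d=1), (n23, d=1).
Iteration 2: edges from {n16,n23} -> (n12, d=2), (n2, d=2), (n30, d=2) x2. [UNION ALL keeps all 4 new rows, including repeats]
Iteration 3: edges from {n12,n2,n30} -> (n12, d=3).
Iteration 4: no outgoing edges from {n12}; recursion stops.
d values: 0, 1, 1, 2, 2, 2, 2, 3; the maximum is 3.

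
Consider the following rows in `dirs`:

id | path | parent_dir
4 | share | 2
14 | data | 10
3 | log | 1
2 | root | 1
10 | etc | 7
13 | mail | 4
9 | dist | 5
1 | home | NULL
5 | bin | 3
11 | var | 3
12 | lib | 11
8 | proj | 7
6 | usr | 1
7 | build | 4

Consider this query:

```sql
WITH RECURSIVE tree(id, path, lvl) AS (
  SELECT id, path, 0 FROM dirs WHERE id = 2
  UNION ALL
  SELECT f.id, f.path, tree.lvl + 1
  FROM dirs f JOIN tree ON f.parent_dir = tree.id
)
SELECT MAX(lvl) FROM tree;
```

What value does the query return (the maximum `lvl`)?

4

Base: id=2 (root) at lvl 0.
Iteration 1: rows with parent_dir in {2} -> share (id 4, lvl 1).
Iteration 2: rows with parent_dir in {4} -> build (id 7, lvl 2), mail (id 13, lvl 2).
Iteration 3: rows with parent_dir in {7,13} -> proj (id 8, lvl 3), etc (id 10, lvl 3).
Iteration 4: rows with parent_dir in {8,10} -> data (id 14, lvl 4).
Iteration 5: no rows with parent_dir in {14}; recursion stops.
lvl values: 0, 1, 2, 2, 3, 3, 4; the maximum is 4.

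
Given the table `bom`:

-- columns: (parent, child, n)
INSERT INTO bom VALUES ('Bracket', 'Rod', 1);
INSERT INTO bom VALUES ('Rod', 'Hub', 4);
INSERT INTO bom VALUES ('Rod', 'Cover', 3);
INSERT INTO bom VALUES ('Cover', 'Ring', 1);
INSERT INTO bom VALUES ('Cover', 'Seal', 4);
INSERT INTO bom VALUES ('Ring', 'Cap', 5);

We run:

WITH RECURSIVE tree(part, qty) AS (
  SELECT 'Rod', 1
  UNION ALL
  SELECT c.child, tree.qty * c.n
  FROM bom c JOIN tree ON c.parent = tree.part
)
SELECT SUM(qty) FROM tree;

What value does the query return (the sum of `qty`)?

38

Base: (Rod, qty=1).
Iteration 1: components of {Rod} -> Cover = 1*3 = 3, Hub = 1*4 = 4.
Iteration 2: components of {Cover,Hub} -> Ring = 3*1 = 3, Seal = 3*4 = 12.
Iteration 3: components of {Ring,Seal} -> Cap = 3*5 = 15.
Iteration 4: no further components; recursion stops.
SUM(qty) = 1 + 4 + 3 + 3 + 12 + 15 = 38.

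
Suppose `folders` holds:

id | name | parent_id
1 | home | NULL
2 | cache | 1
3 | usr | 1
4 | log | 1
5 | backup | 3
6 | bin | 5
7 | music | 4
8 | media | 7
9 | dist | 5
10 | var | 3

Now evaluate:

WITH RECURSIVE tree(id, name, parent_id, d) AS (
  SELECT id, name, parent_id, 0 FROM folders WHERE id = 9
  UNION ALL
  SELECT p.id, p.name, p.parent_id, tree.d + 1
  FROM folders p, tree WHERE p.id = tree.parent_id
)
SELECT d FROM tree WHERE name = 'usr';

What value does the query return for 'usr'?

Base: id=9 (dist), parent_id=5, d 0.
Iteration 1: join on id=5 -> backup (id 5, parent_id=3, d 1).
Iteration 2: join on id=3 -> usr (id 3, parent_id=1, d 2).
Iteration 3: join on id=1 -> home (id 1, parent_id=NULL, d 3).
Iteration 4: parent_id is NULL; no match; recursion stops.

2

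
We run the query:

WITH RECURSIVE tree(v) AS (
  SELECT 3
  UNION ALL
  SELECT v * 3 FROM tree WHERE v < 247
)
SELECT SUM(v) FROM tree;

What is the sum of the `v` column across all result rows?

1092

Base: v=3.
Iteration 1: 3 < 247 holds -> v = 3 * 3 = 9.
Iteration 2: 9 < 247 holds -> v = 9 * 3 = 27.
Iteration 3: 27 < 247 holds -> v = 27 * 3 = 81.
Iteration 4: 81 < 247 holds -> v = 81 * 3 = 243.
Iteration 5: 243 < 247 holds -> v = 243 * 3 = 729.
Iteration 6: 729 < 247 fails; recursion stops.
SUM(v) = 3 + 9 + 27 + 81 + 243 + 729 = 1092.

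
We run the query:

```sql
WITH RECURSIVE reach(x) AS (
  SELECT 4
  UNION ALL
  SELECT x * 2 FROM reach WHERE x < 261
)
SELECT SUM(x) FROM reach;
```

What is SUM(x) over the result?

Base: x=4.
Iteration 1: 4 < 261 holds -> x = 4 * 2 = 8.
Iteration 2: 8 < 261 holds -> x = 8 * 2 = 16.
Iteration 3: 16 < 261 holds -> x = 16 * 2 = 32.
Iteration 4: 32 < 261 holds -> x = 32 * 2 = 64.
Iteration 5: 64 < 261 holds -> x = 64 * 2 = 128.
Iteration 6: 128 < 261 holds -> x = 128 * 2 = 256.
Iteration 7: 256 < 261 holds -> x = 256 * 2 = 512.
Iteration 8: 512 < 261 fails; recursion stops.
SUM(x) = 4 + 8 + 16 + 32 + 64 + 128 + 256 + 512 = 1020.

1020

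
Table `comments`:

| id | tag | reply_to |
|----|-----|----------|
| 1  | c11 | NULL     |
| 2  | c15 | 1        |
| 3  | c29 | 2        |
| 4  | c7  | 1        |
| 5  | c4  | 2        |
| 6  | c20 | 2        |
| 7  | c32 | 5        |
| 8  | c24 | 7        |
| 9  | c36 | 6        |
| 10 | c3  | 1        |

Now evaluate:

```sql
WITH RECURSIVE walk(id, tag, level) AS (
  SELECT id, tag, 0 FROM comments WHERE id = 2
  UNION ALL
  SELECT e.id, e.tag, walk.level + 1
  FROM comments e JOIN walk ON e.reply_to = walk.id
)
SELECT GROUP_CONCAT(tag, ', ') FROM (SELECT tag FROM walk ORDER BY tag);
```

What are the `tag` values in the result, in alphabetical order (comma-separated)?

Base: id=2 (c15) at level 0.
Iteration 1: rows with reply_to in {2} -> c29 (id 3, level 1), c4 (id 5, level 1), c20 (id 6, level 1).
Iteration 2: rows with reply_to in {3,5,6} -> c32 (id 7, level 2), c36 (id 9, level 2).
Iteration 3: rows with reply_to in {7,9} -> c24 (id 8, level 3).
Iteration 4: no rows with reply_to in {8}; recursion stops.

c15, c20, c24, c29, c32, c36, c4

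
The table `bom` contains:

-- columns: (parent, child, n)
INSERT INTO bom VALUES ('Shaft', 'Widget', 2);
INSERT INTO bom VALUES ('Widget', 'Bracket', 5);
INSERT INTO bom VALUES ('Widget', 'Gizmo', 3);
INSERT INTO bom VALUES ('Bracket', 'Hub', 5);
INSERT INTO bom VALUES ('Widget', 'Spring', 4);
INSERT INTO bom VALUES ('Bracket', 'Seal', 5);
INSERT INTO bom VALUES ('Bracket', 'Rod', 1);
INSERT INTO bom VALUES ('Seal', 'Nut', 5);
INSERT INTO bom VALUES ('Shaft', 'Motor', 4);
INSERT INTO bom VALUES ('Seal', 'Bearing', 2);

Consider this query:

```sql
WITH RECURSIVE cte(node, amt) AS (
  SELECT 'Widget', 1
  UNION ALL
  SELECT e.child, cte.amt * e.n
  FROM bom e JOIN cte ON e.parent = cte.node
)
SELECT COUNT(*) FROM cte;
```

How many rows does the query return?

9

Base: (Widget, amt=1).
Iteration 1: components of {Widget} -> Bracket = 1*5 = 5, Gizmo = 1*3 = 3, Spring = 1*4 = 4.
Iteration 2: components of {Bracket,Gizmo,Spring} -> Hub = 5*5 = 25, Rod = 5*1 = 5, Seal = 5*5 = 25.
Iteration 3: components of {Hub,Rod,Seal} -> Bearing = 25*2 = 50, Nut = 25*5 = 125.
Iteration 4: no further components; recursion stops.
Total rows emitted: 9.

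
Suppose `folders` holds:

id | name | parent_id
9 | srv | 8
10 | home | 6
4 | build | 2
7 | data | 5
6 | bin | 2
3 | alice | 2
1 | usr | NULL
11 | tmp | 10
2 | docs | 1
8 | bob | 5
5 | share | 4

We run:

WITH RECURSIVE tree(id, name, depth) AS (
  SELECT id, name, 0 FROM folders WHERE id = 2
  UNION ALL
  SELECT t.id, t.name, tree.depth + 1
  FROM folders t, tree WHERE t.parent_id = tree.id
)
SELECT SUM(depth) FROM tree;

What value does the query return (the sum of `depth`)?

Base: id=2 (docs) at depth 0.
Iteration 1: rows with parent_id in {2} -> alice (id 3, depth 1), build (id 4, depth 1), bin (id 6, depth 1).
Iteration 2: rows with parent_id in {3,4,6} -> share (id 5, depth 2), home (id 10, depth 2).
Iteration 3: rows with parent_id in {5,10} -> data (id 7, depth 3), bob (id 8, depth 3), tmp (id 11, depth 3).
Iteration 4: rows with parent_id in {7,8,11} -> srv (id 9, depth 4).
Iteration 5: no rows with parent_id in {9}; recursion stops.
SUM(depth) = 0 + 1 + 1 + 1 + 2 + 2 + 3 + 3 + 3 + 4 = 20.

20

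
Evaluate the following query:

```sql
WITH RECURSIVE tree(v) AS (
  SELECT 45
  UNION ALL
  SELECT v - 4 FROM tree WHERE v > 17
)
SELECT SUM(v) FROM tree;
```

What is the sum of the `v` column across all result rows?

248

Base: v=45.
Iteration 1: 45 > 17 holds -> v = 45 - 4 = 41.
Iteration 2: 41 > 17 holds -> v = 41 - 4 = 37.
Iteration 3: 37 > 17 holds -> v = 37 - 4 = 33.
Iteration 4: 33 > 17 holds -> v = 33 - 4 = 29.
Iteration 5: 29 > 17 holds -> v = 29 - 4 = 25.
Iteration 6: 25 > 17 holds -> v = 25 - 4 = 21.
Iteration 7: 21 > 17 holds -> v = 21 - 4 = 17.
Iteration 8: 17 > 17 fails; recursion stops.
SUM(v) = 45 + 41 + 37 + 33 + 29 + 25 + 21 + 17 = 248.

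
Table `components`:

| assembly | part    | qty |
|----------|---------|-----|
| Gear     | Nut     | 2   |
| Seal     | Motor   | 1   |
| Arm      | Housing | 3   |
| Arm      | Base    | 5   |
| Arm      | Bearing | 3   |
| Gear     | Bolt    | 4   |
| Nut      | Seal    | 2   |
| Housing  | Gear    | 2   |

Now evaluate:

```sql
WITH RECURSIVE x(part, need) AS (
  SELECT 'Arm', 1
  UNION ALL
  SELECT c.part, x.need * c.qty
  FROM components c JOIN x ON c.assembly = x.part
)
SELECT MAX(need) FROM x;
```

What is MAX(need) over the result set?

24

Base: (Arm, need=1).
Iteration 1: components of {Arm} -> Base = 1*5 = 5, Bearing = 1*3 = 3, Housing = 1*3 = 3.
Iteration 2: components of {Base,Bearing,Housing} -> Gear = 3*2 = 6.
Iteration 3: components of {Gear} -> Bolt = 6*4 = 24, Nut = 6*2 = 12.
Iteration 4: components of {Bolt,Nut} -> Seal = 12*2 = 24.
Iteration 5: components of {Seal} -> Motor = 24*1 = 24.
Iteration 6: no further components; recursion stops.
need values: 1, 3, 3, 5, 6, 12, 24, 24, 24; the maximum is 24.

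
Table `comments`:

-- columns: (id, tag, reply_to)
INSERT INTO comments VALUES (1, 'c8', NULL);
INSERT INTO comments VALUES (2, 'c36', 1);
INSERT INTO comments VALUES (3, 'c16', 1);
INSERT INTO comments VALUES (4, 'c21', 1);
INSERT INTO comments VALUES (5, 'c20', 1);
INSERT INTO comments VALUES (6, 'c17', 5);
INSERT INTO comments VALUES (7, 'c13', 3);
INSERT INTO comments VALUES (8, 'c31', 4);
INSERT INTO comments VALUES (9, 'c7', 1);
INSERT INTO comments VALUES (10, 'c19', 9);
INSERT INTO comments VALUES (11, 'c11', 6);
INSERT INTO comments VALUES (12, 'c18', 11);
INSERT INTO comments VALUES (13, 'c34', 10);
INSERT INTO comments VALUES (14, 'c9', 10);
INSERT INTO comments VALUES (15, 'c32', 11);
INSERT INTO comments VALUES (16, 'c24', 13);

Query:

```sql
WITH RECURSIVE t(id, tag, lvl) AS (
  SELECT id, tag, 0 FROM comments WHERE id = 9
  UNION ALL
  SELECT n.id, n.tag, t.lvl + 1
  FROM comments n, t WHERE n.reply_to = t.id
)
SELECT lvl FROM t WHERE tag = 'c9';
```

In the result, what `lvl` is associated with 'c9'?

Base: id=9 (c7) at lvl 0.
Iteration 1: rows with reply_to in {9} -> c19 (id 10, lvl 1).
Iteration 2: rows with reply_to in {10} -> c34 (id 13, lvl 2), c9 (id 14, lvl 2).
Iteration 3: rows with reply_to in {13,14} -> c24 (id 16, lvl 3).
Iteration 4: no rows with reply_to in {16}; recursion stops.

2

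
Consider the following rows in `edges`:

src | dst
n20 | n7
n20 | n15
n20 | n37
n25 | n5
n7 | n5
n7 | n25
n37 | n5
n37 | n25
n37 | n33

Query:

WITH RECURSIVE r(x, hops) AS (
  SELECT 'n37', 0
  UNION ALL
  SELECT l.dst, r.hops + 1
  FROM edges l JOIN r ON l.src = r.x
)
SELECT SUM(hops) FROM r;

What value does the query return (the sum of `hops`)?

Base: (n37, hops=0).
Iteration 1: edges from {n37} -> (n25, hops=1), (n33, hops=1), (n5, hops=1).
Iteration 2: edges from {n25,n33,n5} -> (n5, hops=2).
Iteration 3: no outgoing edges from {n5}; recursion stops.
SUM(hops) = 0 + 1 + 1 + 1 + 2 = 5.

5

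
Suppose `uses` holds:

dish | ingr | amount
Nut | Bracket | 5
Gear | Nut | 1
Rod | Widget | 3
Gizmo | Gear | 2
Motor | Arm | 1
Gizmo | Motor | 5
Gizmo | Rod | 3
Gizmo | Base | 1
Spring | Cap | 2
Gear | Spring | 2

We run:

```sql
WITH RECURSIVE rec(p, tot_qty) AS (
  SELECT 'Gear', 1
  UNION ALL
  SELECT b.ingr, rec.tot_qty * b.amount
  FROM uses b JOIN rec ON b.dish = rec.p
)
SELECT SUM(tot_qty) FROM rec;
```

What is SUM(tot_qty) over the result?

13

Base: (Gear, tot_qty=1).
Iteration 1: components of {Gear} -> Nut = 1*1 = 1, Spring = 1*2 = 2.
Iteration 2: components of {Nut,Spring} -> Bracket = 1*5 = 5, Cap = 2*2 = 4.
Iteration 3: no further components; recursion stops.
SUM(tot_qty) = 1 + 1 + 2 + 5 + 4 = 13.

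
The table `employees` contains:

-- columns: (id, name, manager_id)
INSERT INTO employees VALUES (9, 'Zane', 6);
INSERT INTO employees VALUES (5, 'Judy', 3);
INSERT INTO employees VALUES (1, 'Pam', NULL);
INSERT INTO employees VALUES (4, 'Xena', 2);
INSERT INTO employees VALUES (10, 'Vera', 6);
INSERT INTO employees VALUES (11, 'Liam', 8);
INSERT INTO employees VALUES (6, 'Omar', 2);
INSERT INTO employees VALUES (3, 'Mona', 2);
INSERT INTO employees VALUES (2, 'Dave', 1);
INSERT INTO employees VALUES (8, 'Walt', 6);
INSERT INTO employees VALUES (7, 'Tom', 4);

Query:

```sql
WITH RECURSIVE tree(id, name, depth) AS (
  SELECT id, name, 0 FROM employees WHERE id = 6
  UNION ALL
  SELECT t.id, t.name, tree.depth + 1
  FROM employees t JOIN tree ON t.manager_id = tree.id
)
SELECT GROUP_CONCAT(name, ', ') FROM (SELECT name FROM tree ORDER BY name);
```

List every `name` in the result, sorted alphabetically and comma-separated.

Liam, Omar, Vera, Walt, Zane

Base: id=6 (Omar) at depth 0.
Iteration 1: rows with manager_id in {6} -> Walt (id 8, depth 1), Zane (id 9, depth 1), Vera (id 10, depth 1).
Iteration 2: rows with manager_id in {8,9,10} -> Liam (id 11, depth 2).
Iteration 3: no rows with manager_id in {11}; recursion stops.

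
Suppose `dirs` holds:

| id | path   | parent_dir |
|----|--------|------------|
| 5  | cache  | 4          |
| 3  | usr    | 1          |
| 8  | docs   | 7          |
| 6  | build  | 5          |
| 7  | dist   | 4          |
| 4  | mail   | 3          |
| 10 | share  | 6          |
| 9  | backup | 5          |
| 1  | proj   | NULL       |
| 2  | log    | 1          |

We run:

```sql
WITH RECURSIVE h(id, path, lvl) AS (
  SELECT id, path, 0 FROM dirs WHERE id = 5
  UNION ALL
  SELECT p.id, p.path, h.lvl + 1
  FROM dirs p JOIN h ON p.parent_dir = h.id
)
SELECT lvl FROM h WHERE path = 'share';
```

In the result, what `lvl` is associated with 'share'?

2

Base: id=5 (cache) at lvl 0.
Iteration 1: rows with parent_dir in {5} -> build (id 6, lvl 1), backup (id 9, lvl 1).
Iteration 2: rows with parent_dir in {6,9} -> share (id 10, lvl 2).
Iteration 3: no rows with parent_dir in {10}; recursion stops.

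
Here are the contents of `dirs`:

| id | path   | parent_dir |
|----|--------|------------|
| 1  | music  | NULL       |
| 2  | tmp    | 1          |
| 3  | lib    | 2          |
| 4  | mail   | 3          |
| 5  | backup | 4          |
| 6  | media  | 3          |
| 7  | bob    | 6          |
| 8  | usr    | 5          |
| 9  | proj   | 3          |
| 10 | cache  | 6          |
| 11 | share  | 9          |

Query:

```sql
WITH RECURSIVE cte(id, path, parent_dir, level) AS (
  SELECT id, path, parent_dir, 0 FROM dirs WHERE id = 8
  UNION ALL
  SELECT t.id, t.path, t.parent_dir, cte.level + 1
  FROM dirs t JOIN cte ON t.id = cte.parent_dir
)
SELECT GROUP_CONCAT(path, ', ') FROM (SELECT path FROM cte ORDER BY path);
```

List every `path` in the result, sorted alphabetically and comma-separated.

Base: id=8 (usr), parent_dir=5, level 0.
Iteration 1: join on id=5 -> backup (id 5, parent_dir=4, level 1).
Iteration 2: join on id=4 -> mail (id 4, parent_dir=3, level 2).
Iteration 3: join on id=3 -> lib (id 3, parent_dir=2, level 3).
Iteration 4: join on id=2 -> tmp (id 2, parent_dir=1, level 4).
Iteration 5: join on id=1 -> music (id 1, parent_dir=NULL, level 5).
Iteration 6: parent_dir is NULL; no match; recursion stops.

backup, lib, mail, music, tmp, usr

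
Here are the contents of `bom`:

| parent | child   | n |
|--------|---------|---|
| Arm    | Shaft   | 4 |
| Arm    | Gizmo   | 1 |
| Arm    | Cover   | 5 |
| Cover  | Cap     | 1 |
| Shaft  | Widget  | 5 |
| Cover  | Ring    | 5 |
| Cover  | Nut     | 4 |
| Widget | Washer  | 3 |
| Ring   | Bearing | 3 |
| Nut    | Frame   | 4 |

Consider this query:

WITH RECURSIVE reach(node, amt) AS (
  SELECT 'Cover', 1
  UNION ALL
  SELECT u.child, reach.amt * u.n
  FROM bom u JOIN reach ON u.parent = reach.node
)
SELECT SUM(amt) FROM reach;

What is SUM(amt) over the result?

Base: (Cover, amt=1).
Iteration 1: components of {Cover} -> Cap = 1*1 = 1, Nut = 1*4 = 4, Ring = 1*5 = 5.
Iteration 2: components of {Cap,Nut,Ring} -> Bearing = 5*3 = 15, Frame = 4*4 = 16.
Iteration 3: no further components; recursion stops.
SUM(amt) = 1 + 1 + 5 + 4 + 15 + 16 = 42.

42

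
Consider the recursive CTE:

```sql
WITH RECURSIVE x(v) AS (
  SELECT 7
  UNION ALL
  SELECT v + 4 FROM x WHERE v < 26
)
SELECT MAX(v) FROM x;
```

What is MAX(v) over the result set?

Base: v=7.
Iteration 1: 7 < 26 holds -> v = 7 + 4 = 11.
Iteration 2: 11 < 26 holds -> v = 11 + 4 = 15.
Iteration 3: 15 < 26 holds -> v = 15 + 4 = 19.
Iteration 4: 19 < 26 holds -> v = 19 + 4 = 23.
Iteration 5: 23 < 26 holds -> v = 23 + 4 = 27.
Iteration 6: 27 < 26 fails; recursion stops.
v values: 7, 11, 15, 19, 23, 27; the maximum is 27.

27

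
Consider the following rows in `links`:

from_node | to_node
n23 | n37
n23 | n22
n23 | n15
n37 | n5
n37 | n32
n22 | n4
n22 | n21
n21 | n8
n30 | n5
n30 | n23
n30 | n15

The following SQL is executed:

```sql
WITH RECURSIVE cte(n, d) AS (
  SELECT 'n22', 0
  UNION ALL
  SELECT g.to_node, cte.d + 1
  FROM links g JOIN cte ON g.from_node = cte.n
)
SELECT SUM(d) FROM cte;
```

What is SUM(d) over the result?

4

Base: (n22, d=0).
Iteration 1: edges from {n22} -> (n21, d=1), (n4, d=1).
Iteration 2: edges from {n21,n4} -> (n8, d=2).
Iteration 3: no outgoing edges from {n8}; recursion stops.
SUM(d) = 0 + 1 + 1 + 2 = 4.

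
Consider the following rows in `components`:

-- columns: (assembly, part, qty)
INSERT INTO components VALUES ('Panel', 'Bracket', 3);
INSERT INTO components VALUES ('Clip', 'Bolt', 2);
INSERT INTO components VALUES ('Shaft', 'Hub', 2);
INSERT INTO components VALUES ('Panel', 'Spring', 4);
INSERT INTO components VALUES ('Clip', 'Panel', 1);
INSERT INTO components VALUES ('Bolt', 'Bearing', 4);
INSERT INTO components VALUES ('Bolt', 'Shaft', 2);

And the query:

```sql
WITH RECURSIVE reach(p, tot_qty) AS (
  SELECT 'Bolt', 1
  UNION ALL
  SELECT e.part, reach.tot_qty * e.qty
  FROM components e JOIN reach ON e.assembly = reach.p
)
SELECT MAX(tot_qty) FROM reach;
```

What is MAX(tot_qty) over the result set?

Base: (Bolt, tot_qty=1).
Iteration 1: components of {Bolt} -> Bearing = 1*4 = 4, Shaft = 1*2 = 2.
Iteration 2: components of {Bearing,Shaft} -> Hub = 2*2 = 4.
Iteration 3: no further components; recursion stops.
tot_qty values: 1, 4, 2, 4; the maximum is 4.

4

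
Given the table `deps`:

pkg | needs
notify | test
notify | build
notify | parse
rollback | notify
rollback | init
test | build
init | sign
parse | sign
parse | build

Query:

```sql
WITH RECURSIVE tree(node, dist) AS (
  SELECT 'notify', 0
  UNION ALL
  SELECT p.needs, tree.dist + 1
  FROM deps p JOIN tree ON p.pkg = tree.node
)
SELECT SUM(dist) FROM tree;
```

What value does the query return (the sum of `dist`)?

9

Base: (notify, dist=0).
Iteration 1: edges from {notify} -> (build, dist=1), (parse, dist=1), (test, dist=1).
Iteration 2: edges from {build,parse,test} -> (build, dist=2) x2, (sign, dist=2). [UNION ALL keeps all 3 new rows, including repeats]
Iteration 3: no outgoing edges from {build,sign}; recursion stops.
SUM(dist) = 0 + 1 + 1 + 1 + 2 + 2 + 2 = 9.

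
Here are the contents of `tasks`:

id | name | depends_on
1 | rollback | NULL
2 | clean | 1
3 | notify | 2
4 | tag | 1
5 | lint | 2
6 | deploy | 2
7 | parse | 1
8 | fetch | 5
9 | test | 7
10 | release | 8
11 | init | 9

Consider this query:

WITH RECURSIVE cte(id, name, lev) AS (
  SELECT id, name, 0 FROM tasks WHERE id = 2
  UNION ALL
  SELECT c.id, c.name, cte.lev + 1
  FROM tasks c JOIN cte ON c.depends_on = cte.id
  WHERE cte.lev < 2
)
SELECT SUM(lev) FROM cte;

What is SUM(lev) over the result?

Base: id=2 (clean) at lev 0.
Iteration 1: rows with depends_on in {2} -> notify (id 3, lev 1), lint (id 5, lev 1), deploy (id 6, lev 1).
Iteration 2: rows with depends_on in {3,5,6} -> fetch (id 8, lev 2).
Iteration 3: lev < 2 fails for all current rows; recursion stops.
SUM(lev) = 0 + 1 + 1 + 1 + 2 = 5.

5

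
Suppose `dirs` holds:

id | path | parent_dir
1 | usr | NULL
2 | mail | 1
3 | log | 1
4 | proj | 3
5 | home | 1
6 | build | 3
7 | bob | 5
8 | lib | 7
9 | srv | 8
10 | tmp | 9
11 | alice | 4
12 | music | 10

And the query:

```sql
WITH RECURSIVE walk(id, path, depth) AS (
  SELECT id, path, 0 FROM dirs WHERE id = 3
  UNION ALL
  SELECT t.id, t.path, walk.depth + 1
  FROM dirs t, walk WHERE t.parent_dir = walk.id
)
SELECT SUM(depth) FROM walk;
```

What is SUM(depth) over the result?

4

Base: id=3 (log) at depth 0.
Iteration 1: rows with parent_dir in {3} -> proj (id 4, depth 1), build (id 6, depth 1).
Iteration 2: rows with parent_dir in {4,6} -> alice (id 11, depth 2).
Iteration 3: no rows with parent_dir in {11}; recursion stops.
SUM(depth) = 0 + 1 + 1 + 2 = 4.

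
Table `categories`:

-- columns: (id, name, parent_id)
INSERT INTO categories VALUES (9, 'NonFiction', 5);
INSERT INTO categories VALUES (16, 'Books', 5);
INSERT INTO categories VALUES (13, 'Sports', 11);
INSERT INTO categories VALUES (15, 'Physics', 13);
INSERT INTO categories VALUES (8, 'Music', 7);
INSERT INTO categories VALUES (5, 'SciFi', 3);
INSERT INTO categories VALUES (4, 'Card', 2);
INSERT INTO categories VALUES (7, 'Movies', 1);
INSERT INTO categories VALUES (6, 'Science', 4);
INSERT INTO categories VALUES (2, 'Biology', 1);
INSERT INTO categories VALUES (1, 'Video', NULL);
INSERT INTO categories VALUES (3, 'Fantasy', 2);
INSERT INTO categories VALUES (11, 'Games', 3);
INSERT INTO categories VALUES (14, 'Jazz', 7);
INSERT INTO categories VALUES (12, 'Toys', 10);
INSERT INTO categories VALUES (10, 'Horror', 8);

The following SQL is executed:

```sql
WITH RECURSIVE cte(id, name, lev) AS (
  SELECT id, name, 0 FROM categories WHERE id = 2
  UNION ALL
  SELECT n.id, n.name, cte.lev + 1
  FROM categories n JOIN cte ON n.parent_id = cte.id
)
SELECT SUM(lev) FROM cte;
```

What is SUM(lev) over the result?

Base: id=2 (Biology) at lev 0.
Iteration 1: rows with parent_id in {2} -> Fantasy (id 3, lev 1), Card (id 4, lev 1).
Iteration 2: rows with parent_id in {3,4} -> SciFi (id 5, lev 2), Science (id 6, lev 2), Games (id 11, lev 2).
Iteration 3: rows with parent_id in {5,6,11} -> NonFiction (id 9, lev 3), Sports (id 13, lev 3), Books (id 16, lev 3).
Iteration 4: rows with parent_id in {9,13,16} -> Physics (id 15, lev 4).
Iteration 5: no rows with parent_id in {15}; recursion stops.
SUM(lev) = 0 + 1 + 1 + 2 + 2 + 2 + 3 + 3 + 3 + 4 = 21.

21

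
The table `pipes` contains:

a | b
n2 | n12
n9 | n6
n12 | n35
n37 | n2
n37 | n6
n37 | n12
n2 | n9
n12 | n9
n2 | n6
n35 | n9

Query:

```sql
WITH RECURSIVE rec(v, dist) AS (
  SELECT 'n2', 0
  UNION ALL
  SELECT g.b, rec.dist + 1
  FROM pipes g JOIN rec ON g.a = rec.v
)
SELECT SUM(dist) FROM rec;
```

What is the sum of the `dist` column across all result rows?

19

Base: (n2, dist=0).
Iteration 1: edges from {n2} -> (n12, dist=1), (n6, dist=1), (n9, dist=1).
Iteration 2: edges from {n12,n6,n9} -> (n35, dist=2), (n6, dist=2), (n9, dist=2).
Iteration 3: edges from {n35,n6,n9} -> (n6, dist=3), (n9, dist=3).
Iteration 4: edges from {n6,n9} -> (n6, dist=4).
Iteration 5: no outgoing edges from {n6}; recursion stops.
SUM(dist) = 0 + 1 + 1 + 1 + 2 + 2 + 2 + 3 + 3 + 4 = 19.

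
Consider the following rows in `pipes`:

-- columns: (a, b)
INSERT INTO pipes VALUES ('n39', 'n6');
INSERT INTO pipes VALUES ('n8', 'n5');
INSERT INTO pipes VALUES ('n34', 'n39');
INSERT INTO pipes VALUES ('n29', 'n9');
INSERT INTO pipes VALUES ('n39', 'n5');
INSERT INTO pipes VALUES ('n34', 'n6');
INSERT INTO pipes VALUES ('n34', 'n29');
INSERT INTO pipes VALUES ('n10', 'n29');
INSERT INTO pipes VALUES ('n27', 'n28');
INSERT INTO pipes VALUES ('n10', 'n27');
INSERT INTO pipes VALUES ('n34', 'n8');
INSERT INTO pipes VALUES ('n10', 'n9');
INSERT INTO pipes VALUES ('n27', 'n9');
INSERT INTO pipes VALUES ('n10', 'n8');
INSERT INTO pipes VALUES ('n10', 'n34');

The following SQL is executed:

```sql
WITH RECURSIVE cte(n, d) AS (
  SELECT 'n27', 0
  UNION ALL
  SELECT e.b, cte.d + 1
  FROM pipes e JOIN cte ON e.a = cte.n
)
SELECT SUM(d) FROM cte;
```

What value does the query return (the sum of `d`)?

Base: (n27, d=0).
Iteration 1: edges from {n27} -> (n28, d=1), (n9, d=1).
Iteration 2: no outgoing edges from {n28,n9}; recursion stops.
SUM(d) = 0 + 1 + 1 = 2.

2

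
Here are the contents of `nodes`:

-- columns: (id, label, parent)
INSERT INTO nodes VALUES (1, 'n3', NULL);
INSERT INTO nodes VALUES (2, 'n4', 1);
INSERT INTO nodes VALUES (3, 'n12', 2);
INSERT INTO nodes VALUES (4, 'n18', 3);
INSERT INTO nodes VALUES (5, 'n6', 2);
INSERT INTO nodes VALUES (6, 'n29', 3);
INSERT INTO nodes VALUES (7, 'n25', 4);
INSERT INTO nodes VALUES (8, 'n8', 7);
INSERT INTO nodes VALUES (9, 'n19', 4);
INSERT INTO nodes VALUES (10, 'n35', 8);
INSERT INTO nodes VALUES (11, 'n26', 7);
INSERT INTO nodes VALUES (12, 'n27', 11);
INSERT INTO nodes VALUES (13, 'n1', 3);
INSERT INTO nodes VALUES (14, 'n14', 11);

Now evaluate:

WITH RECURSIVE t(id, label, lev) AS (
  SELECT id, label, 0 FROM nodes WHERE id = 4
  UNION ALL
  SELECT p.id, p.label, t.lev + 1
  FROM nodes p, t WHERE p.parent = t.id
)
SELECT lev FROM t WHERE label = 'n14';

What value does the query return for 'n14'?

Base: id=4 (n18) at lev 0.
Iteration 1: rows with parent in {4} -> n25 (id 7, lev 1), n19 (id 9, lev 1).
Iteration 2: rows with parent in {7,9} -> n8 (id 8, lev 2), n26 (id 11, lev 2).
Iteration 3: rows with parent in {8,11} -> n35 (id 10, lev 3), n27 (id 12, lev 3), n14 (id 14, lev 3).
Iteration 4: no rows with parent in {10,12,14}; recursion stops.

3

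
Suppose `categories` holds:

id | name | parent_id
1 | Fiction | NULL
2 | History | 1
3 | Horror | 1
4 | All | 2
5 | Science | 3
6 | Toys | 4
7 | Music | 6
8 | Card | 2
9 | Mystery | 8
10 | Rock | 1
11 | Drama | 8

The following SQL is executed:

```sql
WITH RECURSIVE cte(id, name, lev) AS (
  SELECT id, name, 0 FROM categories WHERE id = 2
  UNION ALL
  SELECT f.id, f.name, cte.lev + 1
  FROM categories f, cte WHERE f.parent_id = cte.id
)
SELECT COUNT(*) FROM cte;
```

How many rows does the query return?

Base: id=2 (History) at lev 0.
Iteration 1: rows with parent_id in {2} -> All (id 4, lev 1), Card (id 8, lev 1).
Iteration 2: rows with parent_id in {4,8} -> Toys (id 6, lev 2), Mystery (id 9, lev 2), Drama (id 11, lev 2).
Iteration 3: rows with parent_id in {6,9,11} -> Music (id 7, lev 3).
Iteration 4: no rows with parent_id in {7}; recursion stops.
Total rows emitted: 7.

7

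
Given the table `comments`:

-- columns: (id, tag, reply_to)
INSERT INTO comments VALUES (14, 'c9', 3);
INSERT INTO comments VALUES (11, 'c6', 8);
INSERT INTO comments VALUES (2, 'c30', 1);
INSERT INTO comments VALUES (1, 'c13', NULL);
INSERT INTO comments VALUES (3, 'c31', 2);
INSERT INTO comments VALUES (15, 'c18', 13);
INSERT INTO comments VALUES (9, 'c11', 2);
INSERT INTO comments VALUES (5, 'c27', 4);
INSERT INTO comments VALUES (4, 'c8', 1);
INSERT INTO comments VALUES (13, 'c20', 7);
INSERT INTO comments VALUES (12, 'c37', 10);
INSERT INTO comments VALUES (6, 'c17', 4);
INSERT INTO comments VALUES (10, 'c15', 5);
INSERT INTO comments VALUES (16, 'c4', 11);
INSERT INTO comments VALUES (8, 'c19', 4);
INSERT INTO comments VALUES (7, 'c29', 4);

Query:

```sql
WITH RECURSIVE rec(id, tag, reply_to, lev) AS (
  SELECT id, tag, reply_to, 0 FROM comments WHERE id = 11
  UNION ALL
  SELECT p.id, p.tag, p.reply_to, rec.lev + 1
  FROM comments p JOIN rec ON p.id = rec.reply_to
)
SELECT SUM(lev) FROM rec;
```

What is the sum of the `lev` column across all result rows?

Base: id=11 (c6), reply_to=8, lev 0.
Iteration 1: join on id=8 -> c19 (id 8, reply_to=4, lev 1).
Iteration 2: join on id=4 -> c8 (id 4, reply_to=1, lev 2).
Iteration 3: join on id=1 -> c13 (id 1, reply_to=NULL, lev 3).
Iteration 4: reply_to is NULL; no match; recursion stops.
SUM(lev) = 0 + 1 + 2 + 3 = 6.

6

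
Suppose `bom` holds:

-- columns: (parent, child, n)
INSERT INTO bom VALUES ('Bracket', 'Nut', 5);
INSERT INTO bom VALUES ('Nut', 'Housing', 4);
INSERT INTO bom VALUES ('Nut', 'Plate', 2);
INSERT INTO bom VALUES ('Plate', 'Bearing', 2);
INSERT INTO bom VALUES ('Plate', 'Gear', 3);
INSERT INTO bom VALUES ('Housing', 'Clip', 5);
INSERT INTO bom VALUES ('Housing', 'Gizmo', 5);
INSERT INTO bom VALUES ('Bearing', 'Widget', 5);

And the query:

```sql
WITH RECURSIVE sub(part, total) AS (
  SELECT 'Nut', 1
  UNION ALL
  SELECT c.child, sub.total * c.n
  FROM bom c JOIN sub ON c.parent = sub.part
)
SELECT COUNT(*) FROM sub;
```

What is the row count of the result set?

Base: (Nut, total=1).
Iteration 1: components of {Nut} -> Housing = 1*4 = 4, Plate = 1*2 = 2.
Iteration 2: components of {Housing,Plate} -> Bearing = 2*2 = 4, Clip = 4*5 = 20, Gear = 2*3 = 6, Gizmo = 4*5 = 20.
Iteration 3: components of {Bearing,Clip,Gear,Gizmo} -> Widget = 4*5 = 20.
Iteration 4: no further components; recursion stops.
Total rows emitted: 8.

8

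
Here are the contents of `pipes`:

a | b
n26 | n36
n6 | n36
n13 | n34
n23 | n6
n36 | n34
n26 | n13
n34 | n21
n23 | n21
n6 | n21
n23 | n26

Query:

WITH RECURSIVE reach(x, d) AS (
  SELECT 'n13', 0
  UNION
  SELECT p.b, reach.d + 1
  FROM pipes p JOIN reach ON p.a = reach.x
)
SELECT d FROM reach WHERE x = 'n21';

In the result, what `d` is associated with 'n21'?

Base: (n13, d=0).
Iteration 1: edges from {n13} -> (n34, d=1).
Iteration 2: edges from {n34} -> (n21, d=2).
Iteration 3: no outgoing edges from {n21}; recursion stops.

2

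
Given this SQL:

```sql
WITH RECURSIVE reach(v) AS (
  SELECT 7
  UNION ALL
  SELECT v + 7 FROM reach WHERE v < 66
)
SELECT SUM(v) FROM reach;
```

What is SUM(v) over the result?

385

Base: v=7.
Iteration 1: 7 < 66 holds -> v = 7 + 7 = 14.
Iteration 2: 14 < 66 holds -> v = 14 + 7 = 21.
Iteration 3: 21 < 66 holds -> v = 21 + 7 = 28.
Iteration 4: 28 < 66 holds -> v = 28 + 7 = 35.
Iteration 5: 35 < 66 holds -> v = 35 + 7 = 42.
Iteration 6: 42 < 66 holds -> v = 42 + 7 = 49.
Iteration 7: 49 < 66 holds -> v = 49 + 7 = 56.
Iteration 8: 56 < 66 holds -> v = 56 + 7 = 63.
Iteration 9: 63 < 66 holds -> v = 63 + 7 = 70.
Iteration 10: 70 < 66 fails; recursion stops.
SUM(v) = 7 + 14 + 21 + 28 + 35 + 42 + 49 + 56 + 63 + 70 = 385.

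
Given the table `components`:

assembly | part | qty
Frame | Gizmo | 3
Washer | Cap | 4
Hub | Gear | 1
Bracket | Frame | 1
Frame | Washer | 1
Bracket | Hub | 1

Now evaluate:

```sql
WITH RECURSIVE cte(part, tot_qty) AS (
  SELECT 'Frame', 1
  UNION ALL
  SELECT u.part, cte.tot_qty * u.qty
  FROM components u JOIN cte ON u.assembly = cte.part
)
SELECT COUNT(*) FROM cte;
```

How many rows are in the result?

Base: (Frame, tot_qty=1).
Iteration 1: components of {Frame} -> Gizmo = 1*3 = 3, Washer = 1*1 = 1.
Iteration 2: components of {Gizmo,Washer} -> Cap = 1*4 = 4.
Iteration 3: no further components; recursion stops.
Total rows emitted: 4.

4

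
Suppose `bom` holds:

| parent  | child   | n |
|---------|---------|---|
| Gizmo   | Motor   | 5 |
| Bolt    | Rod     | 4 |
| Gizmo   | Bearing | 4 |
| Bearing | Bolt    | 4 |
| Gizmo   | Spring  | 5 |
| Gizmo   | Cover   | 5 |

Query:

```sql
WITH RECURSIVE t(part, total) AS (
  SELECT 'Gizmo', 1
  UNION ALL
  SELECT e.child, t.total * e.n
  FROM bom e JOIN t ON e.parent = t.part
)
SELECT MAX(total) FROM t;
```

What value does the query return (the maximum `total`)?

64

Base: (Gizmo, total=1).
Iteration 1: components of {Gizmo} -> Bearing = 1*4 = 4, Cover = 1*5 = 5, Motor = 1*5 = 5, Spring = 1*5 = 5.
Iteration 2: components of {Bearing,Cover,Motor,Spring} -> Bolt = 4*4 = 16.
Iteration 3: components of {Bolt} -> Rod = 16*4 = 64.
Iteration 4: no further components; recursion stops.
total values: 1, 4, 5, 5, 5, 16, 64; the maximum is 64.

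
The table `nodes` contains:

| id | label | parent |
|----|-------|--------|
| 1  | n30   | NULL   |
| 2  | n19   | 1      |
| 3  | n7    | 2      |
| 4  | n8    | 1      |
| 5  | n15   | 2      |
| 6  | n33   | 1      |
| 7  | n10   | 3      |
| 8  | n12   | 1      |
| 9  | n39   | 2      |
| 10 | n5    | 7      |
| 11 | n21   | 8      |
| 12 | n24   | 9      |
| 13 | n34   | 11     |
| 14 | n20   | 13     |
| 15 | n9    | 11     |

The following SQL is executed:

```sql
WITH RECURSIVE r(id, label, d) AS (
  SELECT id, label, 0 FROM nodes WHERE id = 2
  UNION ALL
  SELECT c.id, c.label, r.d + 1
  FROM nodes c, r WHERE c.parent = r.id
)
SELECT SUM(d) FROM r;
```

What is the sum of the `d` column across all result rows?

Base: id=2 (n19) at d 0.
Iteration 1: rows with parent in {2} -> n7 (id 3, d 1), n15 (id 5, d 1), n39 (id 9, d 1).
Iteration 2: rows with parent in {3,5,9} -> n10 (id 7, d 2), n24 (id 12, d 2).
Iteration 3: rows with parent in {7,12} -> n5 (id 10, d 3).
Iteration 4: no rows with parent in {10}; recursion stops.
SUM(d) = 0 + 1 + 1 + 1 + 2 + 2 + 3 = 10.

10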